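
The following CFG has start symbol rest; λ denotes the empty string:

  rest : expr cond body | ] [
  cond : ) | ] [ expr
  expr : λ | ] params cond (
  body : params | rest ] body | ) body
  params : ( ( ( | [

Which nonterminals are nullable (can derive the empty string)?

{ expr }

Directly nullable (have an λ-production): expr.
No other nonterminal has a production whose RHS symbols are all nullable.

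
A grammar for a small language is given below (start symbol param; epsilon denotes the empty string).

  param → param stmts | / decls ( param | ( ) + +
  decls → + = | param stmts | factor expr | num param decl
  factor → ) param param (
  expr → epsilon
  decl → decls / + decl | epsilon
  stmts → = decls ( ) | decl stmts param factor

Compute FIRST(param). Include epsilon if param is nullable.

From param → param stmts: add FIRST(param) = { (, / }.
param → / decls ( param contributes {/}.
param → ( ) + + contributes {(}.
Union: FIRST(param) = { (, / }.

{ (, / }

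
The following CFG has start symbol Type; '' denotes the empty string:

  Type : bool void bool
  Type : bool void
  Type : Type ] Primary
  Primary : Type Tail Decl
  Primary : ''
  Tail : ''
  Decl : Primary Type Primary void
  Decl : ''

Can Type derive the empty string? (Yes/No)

Nullable nonterminals: Decl, Primary, Tail.
No production of Type has an RHS whose symbols are all nullable, so Type is not nullable.

No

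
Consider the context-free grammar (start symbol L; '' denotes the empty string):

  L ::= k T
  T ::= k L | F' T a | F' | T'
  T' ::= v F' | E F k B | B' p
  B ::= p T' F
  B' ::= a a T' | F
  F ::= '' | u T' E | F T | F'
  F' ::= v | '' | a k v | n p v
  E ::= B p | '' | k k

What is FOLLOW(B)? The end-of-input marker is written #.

{ #, a, k, n, p, u, v }

In T' ::= E F k B: B is at the end, add FOLLOW(T') = { #, a, k, n, p, u, v }.
In E ::= B p: add FIRST(p) = { p }.
Union: FOLLOW(B) = { #, a, k, n, p, u, v }.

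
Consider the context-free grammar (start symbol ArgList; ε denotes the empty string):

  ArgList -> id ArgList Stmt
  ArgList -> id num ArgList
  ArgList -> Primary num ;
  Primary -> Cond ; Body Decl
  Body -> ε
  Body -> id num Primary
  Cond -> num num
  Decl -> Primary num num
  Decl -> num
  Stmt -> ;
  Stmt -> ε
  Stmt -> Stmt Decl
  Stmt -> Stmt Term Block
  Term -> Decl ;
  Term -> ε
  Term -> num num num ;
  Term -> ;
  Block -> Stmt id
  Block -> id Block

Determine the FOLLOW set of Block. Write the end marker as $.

In Stmt -> Stmt Term Block: Block is at the end, add FOLLOW(Stmt) = { $, ;, id, num }.
In Block -> id Block: Block is at the end, add FOLLOW(Block) = { $, ;, id, num }.
Union: FOLLOW(Block) = { $, ;, id, num }.

{ $, ;, id, num }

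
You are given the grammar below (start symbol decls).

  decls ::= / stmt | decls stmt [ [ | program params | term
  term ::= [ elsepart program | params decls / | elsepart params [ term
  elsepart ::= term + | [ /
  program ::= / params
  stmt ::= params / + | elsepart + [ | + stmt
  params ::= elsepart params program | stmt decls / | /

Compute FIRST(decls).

{ +, /, [ }

decls ::= / stmt contributes {/}.
From decls ::= decls stmt [ [: add FIRST(decls) = { +, /, [ }.
From decls ::= program params: add FIRST(program) = { / }.
From decls ::= term: add FIRST(term) = { +, /, [ }.
Union: FIRST(decls) = { +, /, [ }.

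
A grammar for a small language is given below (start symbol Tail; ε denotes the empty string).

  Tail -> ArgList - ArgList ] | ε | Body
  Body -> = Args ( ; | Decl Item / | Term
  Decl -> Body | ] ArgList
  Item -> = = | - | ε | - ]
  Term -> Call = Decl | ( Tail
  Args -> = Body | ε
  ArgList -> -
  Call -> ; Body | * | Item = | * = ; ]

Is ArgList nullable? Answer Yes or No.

No

Nullable nonterminals: Args, Item, Tail.
No production of ArgList has an RHS whose symbols are all nullable, so ArgList is not nullable.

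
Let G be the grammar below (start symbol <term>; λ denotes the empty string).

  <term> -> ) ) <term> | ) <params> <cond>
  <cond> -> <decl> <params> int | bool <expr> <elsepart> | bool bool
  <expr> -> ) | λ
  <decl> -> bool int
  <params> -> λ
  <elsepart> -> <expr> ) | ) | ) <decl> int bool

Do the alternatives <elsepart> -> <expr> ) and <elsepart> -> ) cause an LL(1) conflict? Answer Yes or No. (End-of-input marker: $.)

FIRST(<expr> )) = { ) } and FIRST()) = { ) }.
Both contain ), so the two alternatives are not disjoint — LL(1) conflict.

Yes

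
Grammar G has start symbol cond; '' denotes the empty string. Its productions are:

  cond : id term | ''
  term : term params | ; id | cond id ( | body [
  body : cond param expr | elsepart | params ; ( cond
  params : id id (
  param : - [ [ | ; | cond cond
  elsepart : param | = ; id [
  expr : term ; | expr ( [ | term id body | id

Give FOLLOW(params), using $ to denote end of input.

In term : term params: params is at the end, add FOLLOW(term) = { $, (, -, ;, =, [, id }.
In body : params ; ( cond: add FIRST(; ( cond) = { ; }.
Union: FOLLOW(params) = { $, (, -, ;, =, [, id }.

{ $, (, -, ;, =, [, id }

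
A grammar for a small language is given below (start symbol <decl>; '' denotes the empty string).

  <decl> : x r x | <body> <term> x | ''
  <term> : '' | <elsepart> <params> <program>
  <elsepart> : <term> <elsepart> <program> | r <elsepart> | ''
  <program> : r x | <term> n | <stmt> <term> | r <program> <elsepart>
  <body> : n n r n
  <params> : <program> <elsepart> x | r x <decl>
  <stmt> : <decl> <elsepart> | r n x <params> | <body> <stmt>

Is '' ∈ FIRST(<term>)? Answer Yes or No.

<term> has an ''-production, so <term> ⇒ ''.

Yes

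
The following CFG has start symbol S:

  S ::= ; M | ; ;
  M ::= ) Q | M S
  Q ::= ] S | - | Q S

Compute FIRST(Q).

{ -, ] }

Q ::= ] S contributes {]}.
Q ::= - contributes {-}.
From Q ::= Q S: add FIRST(Q) = { -, ] }.
Union: FIRST(Q) = { -, ] }.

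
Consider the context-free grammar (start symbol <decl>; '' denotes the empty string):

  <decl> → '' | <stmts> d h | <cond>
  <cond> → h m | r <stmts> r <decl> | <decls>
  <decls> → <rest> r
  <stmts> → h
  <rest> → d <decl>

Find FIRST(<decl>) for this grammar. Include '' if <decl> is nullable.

<decl> → '' contributes ''.
From <decl> → <stmts> d h: add FIRST(<stmts>) = { h }.
From <decl> → <cond>: add FIRST(<cond>) = { d, h, r }.
Union: FIRST(<decl>) = { d, h, r, '' }.

{ d, h, r, '' }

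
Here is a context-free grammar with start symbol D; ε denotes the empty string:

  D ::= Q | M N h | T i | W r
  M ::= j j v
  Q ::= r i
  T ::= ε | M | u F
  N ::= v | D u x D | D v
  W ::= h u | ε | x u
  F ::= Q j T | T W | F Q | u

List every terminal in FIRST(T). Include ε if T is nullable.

T ::= ε contributes ε.
From T ::= M: add FIRST(M) = { j }.
T ::= u F contributes {u}.
Union: FIRST(T) = { j, u, ε }.

{ j, u, ε }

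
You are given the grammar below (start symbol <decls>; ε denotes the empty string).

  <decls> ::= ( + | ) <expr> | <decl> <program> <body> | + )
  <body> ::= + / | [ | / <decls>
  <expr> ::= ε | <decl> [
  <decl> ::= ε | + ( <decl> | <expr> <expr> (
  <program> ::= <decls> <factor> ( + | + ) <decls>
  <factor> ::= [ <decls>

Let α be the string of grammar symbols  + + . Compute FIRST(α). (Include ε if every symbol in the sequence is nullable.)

{ + }

+ is a terminal; add {+} and stop.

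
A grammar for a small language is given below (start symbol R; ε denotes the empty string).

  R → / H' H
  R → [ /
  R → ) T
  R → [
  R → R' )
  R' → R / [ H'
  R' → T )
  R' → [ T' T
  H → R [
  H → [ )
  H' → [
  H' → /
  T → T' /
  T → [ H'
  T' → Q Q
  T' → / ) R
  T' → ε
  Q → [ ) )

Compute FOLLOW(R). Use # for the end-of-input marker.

{ #, /, [ }

R is the start symbol, so # ∈ FOLLOW(R).
In R' → R / [ H': add FIRST(/ [ H') = { / }.
In H → R [: add FIRST([) = { [ }.
In T' → / ) R: R is at the end, add FOLLOW(T') = { /, [ }.
Union: FOLLOW(R) = { #, /, [ }.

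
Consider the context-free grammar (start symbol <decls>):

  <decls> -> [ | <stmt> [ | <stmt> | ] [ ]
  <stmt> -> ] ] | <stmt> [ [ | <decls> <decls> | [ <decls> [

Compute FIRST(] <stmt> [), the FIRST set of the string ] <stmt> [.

] is a terminal; add {]} and stop.

{ ] }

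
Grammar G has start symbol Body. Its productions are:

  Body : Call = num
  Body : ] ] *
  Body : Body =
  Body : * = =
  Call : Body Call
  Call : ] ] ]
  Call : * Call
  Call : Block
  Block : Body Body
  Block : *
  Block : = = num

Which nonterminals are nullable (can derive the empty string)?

{ } (none)

No nonterminal has an empty production or an RHS whose symbols are all nullable.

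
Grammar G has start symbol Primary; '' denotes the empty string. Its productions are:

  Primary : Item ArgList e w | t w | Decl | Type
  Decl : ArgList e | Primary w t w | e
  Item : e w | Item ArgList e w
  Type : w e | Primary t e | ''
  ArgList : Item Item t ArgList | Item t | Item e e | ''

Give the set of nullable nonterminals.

Directly nullable (have an ''-production): Type, ArgList.
Primary : Type with every symbol nullable, so Primary is nullable.
No other nonterminal has a production whose RHS symbols are all nullable.

{ ArgList, Primary, Type }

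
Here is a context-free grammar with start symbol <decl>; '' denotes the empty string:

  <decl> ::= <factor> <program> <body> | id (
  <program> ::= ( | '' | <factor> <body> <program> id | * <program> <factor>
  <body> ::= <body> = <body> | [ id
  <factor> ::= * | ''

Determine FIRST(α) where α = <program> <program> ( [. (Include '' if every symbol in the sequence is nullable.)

Add FIRST(<program>)\{''} = { (, *, [ }; <program> is nullable, continue.
Add FIRST(<program>)\{''} = { (, *, [ }; <program> is nullable, continue.
( is a terminal; add {(} and stop.

{ (, *, [ }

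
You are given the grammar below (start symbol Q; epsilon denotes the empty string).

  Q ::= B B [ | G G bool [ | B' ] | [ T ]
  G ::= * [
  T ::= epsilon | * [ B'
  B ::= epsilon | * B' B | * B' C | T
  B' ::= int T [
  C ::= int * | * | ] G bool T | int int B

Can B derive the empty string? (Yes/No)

Yes

B has an epsilon-production, so B ⇒ epsilon.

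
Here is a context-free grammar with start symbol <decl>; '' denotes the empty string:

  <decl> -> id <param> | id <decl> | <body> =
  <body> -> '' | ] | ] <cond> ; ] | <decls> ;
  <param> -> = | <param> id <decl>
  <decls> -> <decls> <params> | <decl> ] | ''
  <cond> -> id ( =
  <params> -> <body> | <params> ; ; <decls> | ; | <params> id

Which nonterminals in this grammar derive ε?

Directly nullable (have an ''-production): <body>, <decls>.
<params> -> <body> with every symbol nullable, so <params> is nullable.
No other nonterminal has a production whose RHS symbols are all nullable.

{ <body>, <decls>, <params> }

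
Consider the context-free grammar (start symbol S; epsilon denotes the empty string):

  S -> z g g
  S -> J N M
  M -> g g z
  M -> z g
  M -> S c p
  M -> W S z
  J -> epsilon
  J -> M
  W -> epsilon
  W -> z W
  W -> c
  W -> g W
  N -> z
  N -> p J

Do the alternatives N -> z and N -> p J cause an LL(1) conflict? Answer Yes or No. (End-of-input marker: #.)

FIRST(z) = { z } and FIRST(p J) = { p }.
The FIRST sets are disjoint and neither alternative is nullable — no conflict.

No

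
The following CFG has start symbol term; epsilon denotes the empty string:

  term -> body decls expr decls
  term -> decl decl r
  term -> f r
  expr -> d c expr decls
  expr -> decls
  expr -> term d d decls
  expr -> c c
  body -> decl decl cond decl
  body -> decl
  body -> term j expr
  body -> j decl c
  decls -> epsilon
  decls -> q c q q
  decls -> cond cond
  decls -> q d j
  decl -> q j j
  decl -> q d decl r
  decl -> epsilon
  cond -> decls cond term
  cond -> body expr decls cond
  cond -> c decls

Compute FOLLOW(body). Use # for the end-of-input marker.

In term -> body decls expr decls: add FIRST(decls expr decls)\{epsilon} = { c, d, f, j, q, r }.
  Since decls expr decls is nullable, also add FOLLOW(term) = { #, c, d, f, j, q, r }.
In cond -> body expr decls cond: add FIRST(expr decls cond) = { c, d, f, j, q, r }.
Union: FOLLOW(body) = { #, c, d, f, j, q, r }.

{ #, c, d, f, j, q, r }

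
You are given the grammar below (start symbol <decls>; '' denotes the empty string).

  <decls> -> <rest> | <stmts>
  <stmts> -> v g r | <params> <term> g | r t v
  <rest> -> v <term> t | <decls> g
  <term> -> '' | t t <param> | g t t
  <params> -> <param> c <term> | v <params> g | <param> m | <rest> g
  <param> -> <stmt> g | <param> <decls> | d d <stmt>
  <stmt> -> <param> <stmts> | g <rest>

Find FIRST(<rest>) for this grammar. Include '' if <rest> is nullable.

<rest> -> v <term> t contributes {v}.
From <rest> -> <decls> g: add FIRST(<decls>) = { d, g, r, v }.
Union: FIRST(<rest>) = { d, g, r, v }.

{ d, g, r, v }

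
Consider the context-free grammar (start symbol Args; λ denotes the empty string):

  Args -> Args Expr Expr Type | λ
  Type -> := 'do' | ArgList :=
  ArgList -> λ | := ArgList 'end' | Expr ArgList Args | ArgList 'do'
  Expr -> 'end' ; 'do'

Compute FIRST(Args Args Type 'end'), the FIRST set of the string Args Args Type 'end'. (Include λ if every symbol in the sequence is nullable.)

{ 'do', 'end', := }

Add FIRST(Args)\{λ} = { 'end' }; Args is nullable, continue.
Add FIRST(Args)\{λ} = { 'end' }; Args is nullable, continue.
Add FIRST(Type) = { 'do', 'end', := }; Type is not nullable, stop.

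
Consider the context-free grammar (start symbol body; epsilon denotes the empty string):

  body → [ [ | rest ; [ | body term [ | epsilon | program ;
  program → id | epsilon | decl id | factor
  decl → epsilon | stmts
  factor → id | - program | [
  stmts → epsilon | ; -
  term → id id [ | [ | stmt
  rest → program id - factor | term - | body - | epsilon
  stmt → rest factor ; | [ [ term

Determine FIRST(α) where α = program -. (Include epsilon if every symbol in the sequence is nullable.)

Add FIRST(program)\{epsilon} = { -, ;, [, id }; program is nullable, continue.
- is a terminal; add {-} and stop.

{ -, ;, [, id }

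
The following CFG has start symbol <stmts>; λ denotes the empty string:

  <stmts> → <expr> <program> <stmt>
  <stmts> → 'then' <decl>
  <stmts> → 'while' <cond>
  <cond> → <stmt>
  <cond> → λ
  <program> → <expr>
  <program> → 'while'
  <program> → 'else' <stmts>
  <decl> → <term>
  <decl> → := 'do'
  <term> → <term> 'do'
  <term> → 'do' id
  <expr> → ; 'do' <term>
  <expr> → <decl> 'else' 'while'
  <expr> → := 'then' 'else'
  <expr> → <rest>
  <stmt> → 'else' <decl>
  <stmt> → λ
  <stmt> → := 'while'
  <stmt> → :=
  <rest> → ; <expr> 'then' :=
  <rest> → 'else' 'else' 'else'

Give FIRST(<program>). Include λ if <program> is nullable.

{ 'do', 'else', 'while', :=, ; }

From <program> → <expr>: add FIRST(<expr>) = { 'do', 'else', :=, ; }.
<program> → 'while' contributes {'while'}.
<program> → 'else' <stmts> contributes {'else'}.
Union: FIRST(<program>) = { 'do', 'else', 'while', :=, ; }.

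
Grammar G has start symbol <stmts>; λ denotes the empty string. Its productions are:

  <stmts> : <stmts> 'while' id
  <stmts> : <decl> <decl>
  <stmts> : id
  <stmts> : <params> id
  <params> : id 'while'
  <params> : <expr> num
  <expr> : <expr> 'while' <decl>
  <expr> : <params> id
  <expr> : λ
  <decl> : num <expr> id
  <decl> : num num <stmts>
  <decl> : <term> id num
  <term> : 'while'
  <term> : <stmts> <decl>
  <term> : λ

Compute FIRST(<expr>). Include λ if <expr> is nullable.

From <expr> : <expr> 'while' <decl>: <expr> nullable, take FIRST(<expr>) ∪ {'while'} = { 'while', id, num }.
From <expr> : <params> id: add FIRST(<params>) = { 'while', id, num }.
<expr> : λ contributes λ.
Union: FIRST(<expr>) = { 'while', id, num, λ }.

{ 'while', id, num, λ }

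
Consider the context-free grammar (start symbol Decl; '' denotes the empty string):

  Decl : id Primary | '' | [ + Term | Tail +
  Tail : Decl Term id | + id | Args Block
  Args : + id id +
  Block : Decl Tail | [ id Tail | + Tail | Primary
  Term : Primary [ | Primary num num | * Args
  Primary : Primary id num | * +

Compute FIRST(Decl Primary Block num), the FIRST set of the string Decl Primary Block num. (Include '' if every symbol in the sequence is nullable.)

{ *, +, [, id }

Add FIRST(Decl)\{''} = { *, +, [, id }; Decl is nullable, continue.
Add FIRST(Primary) = { * }; Primary is not nullable, stop.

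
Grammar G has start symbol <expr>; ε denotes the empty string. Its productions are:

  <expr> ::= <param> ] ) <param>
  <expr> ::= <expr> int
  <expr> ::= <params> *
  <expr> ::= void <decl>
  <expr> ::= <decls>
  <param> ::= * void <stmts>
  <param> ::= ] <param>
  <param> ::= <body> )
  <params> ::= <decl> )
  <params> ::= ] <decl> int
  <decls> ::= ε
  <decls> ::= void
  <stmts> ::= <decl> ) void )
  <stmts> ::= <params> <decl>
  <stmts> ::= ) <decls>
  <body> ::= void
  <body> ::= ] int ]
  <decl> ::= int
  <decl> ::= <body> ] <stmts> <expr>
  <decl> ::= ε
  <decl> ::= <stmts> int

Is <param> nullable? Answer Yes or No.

Nullable nonterminals: <decl>, <decls>, <expr>.
No production of <param> has an RHS whose symbols are all nullable, so <param> is not nullable.

No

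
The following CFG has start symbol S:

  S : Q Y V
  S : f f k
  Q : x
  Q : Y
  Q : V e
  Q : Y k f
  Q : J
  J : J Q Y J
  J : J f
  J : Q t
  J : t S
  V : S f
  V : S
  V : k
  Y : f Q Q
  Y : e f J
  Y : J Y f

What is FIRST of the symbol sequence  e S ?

e is a terminal; add {e} and stop.

{ e }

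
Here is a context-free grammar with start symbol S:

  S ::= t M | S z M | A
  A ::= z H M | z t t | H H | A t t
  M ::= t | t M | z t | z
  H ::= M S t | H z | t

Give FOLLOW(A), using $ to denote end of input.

{ $, t, z }

In S ::= A: A is at the end, add FOLLOW(S) = { $, t, z }.
In A ::= A t t: add FIRST(t t) = { t }.
Union: FOLLOW(A) = { $, t, z }.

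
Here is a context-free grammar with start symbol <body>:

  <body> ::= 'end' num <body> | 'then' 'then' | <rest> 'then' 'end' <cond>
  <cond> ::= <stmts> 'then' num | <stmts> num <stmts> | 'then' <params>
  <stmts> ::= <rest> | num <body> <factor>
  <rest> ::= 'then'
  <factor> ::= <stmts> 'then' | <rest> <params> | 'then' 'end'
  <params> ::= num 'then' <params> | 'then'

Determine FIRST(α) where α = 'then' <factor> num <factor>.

'then' is a terminal; add {'then'} and stop.

{ 'then' }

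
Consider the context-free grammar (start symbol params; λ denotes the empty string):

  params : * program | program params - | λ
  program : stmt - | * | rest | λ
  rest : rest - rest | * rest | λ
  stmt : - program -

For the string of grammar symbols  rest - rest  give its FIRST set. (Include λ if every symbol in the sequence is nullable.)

Add FIRST(rest)\{λ} = { *, - }; rest is nullable, continue.
- is a terminal; add {-} and stop.

{ *, - }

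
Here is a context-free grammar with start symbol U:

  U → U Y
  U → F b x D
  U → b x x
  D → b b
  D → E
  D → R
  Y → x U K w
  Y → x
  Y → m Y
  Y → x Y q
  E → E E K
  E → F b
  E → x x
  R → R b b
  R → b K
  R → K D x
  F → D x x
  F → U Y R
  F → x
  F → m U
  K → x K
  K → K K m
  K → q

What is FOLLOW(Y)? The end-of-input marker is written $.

In U → U Y: Y is at the end, add FOLLOW(U) = { $, b, m, q, x }.
In Y → m Y: Y is at the end, add FOLLOW(Y) = { $, b, m, q, x }.
In Y → x Y q: add FIRST(q) = { q }.
In F → U Y R: add FIRST(R) = { b, q, x }.
Union: FOLLOW(Y) = { $, b, m, q, x }.

{ $, b, m, q, x }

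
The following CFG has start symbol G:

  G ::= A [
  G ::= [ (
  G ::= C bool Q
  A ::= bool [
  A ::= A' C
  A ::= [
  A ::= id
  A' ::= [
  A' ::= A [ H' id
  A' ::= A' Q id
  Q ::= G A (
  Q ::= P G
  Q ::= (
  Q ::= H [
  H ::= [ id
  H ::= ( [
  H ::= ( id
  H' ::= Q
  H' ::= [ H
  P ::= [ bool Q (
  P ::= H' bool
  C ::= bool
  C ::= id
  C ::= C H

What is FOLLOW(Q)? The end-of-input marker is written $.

{ $, (, [, bool, id }

In G ::= C bool Q: Q is at the end, add FOLLOW(G) = { $, (, [, bool, id }.
In A' ::= A' Q id: add FIRST(id) = { id }.
In H' ::= Q: Q is at the end, add FOLLOW(H') = { bool, id }.
In P ::= [ bool Q (: add FIRST(() = { ( }.
Union: FOLLOW(Q) = { $, (, [, bool, id }.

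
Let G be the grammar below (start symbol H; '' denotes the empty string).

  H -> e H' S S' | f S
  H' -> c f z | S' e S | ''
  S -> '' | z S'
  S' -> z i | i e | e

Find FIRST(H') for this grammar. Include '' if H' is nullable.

H' -> c f z contributes {c}.
From H' -> S' e S: add FIRST(S') = { e, i, z }.
H' -> '' contributes ''.
Union: FIRST(H') = { c, e, i, z, '' }.

{ c, e, i, z, '' }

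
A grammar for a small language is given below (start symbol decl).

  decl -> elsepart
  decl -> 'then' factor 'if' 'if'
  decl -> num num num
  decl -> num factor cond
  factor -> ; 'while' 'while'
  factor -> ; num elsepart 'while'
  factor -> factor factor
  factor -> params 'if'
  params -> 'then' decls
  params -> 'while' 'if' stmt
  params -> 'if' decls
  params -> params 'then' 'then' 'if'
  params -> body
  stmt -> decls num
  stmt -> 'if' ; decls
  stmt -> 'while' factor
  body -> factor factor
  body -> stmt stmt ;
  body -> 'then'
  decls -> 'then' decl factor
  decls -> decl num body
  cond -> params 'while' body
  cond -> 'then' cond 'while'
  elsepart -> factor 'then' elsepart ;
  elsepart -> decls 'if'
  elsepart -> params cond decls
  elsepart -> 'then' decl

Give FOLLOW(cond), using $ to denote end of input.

In decl -> num factor cond: cond is at the end, add FOLLOW(decl) = { $, 'if', 'then', 'while', ;, num }.
In cond -> 'then' cond 'while': add FIRST('while') = { 'while' }.
In elsepart -> params cond decls: add FIRST(decls) = { 'if', 'then', 'while', ;, num }.
Union: FOLLOW(cond) = { $, 'if', 'then', 'while', ;, num }.

{ $, 'if', 'then', 'while', ;, num }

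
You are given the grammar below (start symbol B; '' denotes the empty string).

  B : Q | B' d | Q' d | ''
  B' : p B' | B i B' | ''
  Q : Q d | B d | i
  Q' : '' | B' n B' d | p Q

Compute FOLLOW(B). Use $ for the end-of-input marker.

{ $, d, i }

B is the start symbol, so $ ∈ FOLLOW(B).
In B' : B i B': add FIRST(i B') = { i }.
In Q : B d: add FIRST(d) = { d }.
Union: FOLLOW(B) = { $, d, i }.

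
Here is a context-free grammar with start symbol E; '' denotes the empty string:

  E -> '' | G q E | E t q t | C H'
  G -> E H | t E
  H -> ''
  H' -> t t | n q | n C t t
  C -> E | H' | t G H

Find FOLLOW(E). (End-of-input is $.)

E is the start symbol, so $ ∈ FOLLOW(E).
In E -> G q E: E is at the end, add FOLLOW(E) = { $, n, q, t }.
In E -> E t q t: add FIRST(t q t) = { t }.
In G -> E H: add FIRST(H)\{''} = {  }.
  Since H is nullable, also add FOLLOW(G) = { n, q, t }.
In G -> t E: E is at the end, add FOLLOW(G) = { n, q, t }.
In C -> E: E is at the end, add FOLLOW(C) = { n, t }.
Union: FOLLOW(E) = { $, n, q, t }.

{ $, n, q, t }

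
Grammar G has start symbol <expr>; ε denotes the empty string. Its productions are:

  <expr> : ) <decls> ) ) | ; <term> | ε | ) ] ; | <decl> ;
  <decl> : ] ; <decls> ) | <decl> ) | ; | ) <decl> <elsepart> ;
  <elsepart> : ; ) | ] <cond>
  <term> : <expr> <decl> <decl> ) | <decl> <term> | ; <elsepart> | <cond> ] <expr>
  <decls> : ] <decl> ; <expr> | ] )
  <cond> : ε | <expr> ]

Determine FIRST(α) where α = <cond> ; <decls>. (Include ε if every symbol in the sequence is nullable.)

{ ), ;, ] }

Add FIRST(<cond>)\{ε} = { ), ;, ] }; <cond> is nullable, continue.
; is a terminal; add {;} and stop.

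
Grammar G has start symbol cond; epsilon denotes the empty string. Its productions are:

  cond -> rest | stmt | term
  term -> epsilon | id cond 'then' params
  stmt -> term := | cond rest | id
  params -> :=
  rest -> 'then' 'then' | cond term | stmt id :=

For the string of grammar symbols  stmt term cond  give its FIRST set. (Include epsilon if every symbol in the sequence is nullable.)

Add FIRST(stmt)\{epsilon} = { 'then', :=, id }; stmt is nullable, continue.
Add FIRST(term)\{epsilon} = { id }; term is nullable, continue.
Add FIRST(cond)\{epsilon} = { 'then', :=, id }; cond is nullable, continue.
Every symbol is nullable, so include epsilon.

{ 'then', :=, id, epsilon }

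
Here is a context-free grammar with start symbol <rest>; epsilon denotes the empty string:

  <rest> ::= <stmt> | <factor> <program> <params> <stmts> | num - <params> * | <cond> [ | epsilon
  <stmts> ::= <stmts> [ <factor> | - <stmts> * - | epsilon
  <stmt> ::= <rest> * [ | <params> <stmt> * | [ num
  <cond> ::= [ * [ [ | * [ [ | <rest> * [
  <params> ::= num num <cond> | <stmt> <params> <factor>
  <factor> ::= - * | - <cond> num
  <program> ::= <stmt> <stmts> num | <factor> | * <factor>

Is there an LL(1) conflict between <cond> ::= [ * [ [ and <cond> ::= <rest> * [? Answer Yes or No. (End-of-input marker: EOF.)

FIRST([ * [ [) = { [ } and FIRST(<rest> * [) = { *, -, [, num }.
Both contain [, so the two alternatives are not disjoint — LL(1) conflict.

Yes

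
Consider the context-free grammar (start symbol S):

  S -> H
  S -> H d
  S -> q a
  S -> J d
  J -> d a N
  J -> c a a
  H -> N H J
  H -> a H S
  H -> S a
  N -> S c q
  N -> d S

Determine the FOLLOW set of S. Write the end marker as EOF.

S is the start symbol, so EOF ∈ FOLLOW(S).
In H -> a H S: S is at the end, add FOLLOW(H) = { EOF, a, c, d, q }.
In H -> S a: add FIRST(a) = { a }.
In N -> S c q: add FIRST(c q) = { c }.
In N -> d S: S is at the end, add FOLLOW(N) = { EOF, a, c, d, q }.
Union: FOLLOW(S) = { EOF, a, c, d, q }.

{ EOF, a, c, d, q }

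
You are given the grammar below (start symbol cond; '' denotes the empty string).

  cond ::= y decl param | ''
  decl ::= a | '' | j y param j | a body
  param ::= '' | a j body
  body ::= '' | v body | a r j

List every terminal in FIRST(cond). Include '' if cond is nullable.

{ y, '' }

cond ::= y decl param contributes {y}.
cond ::= '' contributes ''.
Union: FIRST(cond) = { y, '' }.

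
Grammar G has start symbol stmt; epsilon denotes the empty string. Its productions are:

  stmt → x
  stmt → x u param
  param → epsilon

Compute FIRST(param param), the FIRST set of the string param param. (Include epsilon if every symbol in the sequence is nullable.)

{ epsilon }

Add FIRST(param)\{epsilon} = {  }; param is nullable, continue.
Add FIRST(param)\{epsilon} = {  }; param is nullable, continue.
Every symbol is nullable, so include epsilon.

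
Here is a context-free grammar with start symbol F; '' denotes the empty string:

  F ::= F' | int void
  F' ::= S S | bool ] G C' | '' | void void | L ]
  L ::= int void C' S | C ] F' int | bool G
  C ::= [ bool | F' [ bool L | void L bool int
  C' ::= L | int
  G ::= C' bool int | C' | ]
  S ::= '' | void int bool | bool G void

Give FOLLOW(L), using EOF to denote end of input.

In F' ::= L ]: add FIRST(]) = { ] }.
In C ::= F' [ bool L: L is at the end, add FOLLOW(C) = { ] }.
In C ::= void L bool int: add FIRST(bool int) = { bool }.
In C' ::= L: L is at the end, add FOLLOW(C') = { EOF, [, ], bool, int, void }.
Union: FOLLOW(L) = { EOF, [, ], bool, int, void }.

{ EOF, [, ], bool, int, void }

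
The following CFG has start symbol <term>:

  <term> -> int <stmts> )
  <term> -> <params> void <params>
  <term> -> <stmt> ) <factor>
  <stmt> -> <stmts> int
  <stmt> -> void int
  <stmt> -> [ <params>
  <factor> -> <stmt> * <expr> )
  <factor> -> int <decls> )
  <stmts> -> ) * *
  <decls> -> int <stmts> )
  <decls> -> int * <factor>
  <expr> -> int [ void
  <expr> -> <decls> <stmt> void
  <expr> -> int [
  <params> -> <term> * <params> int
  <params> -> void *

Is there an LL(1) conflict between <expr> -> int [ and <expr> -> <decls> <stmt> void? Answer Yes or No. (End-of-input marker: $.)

Yes

FIRST(int [) = { int } and FIRST(<decls> <stmt> void) = { int }.
Both contain int, so the two alternatives are not disjoint — LL(1) conflict.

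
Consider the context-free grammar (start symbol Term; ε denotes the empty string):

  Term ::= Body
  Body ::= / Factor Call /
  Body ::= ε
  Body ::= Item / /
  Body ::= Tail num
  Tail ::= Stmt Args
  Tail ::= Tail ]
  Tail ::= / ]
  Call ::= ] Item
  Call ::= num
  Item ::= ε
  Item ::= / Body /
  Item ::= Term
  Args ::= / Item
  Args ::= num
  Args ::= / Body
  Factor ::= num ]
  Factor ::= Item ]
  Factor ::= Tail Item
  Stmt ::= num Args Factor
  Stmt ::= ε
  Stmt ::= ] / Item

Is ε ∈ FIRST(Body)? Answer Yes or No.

Yes

Body has an ε-production, so Body ⇒ ε.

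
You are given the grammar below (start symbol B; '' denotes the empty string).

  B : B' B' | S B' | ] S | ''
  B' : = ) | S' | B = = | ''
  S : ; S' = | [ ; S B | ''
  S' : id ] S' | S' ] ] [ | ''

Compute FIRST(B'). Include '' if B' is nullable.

B' : = ) contributes {=}.
From B' : S': add FIRST(S') = { ], id, '' } (including '' since S' is nullable).
From B' : B = =: B nullable, take FIRST(B) ∪ {=} = { ;, =, [, ], id }.
B' : '' contributes ''.
Union: FIRST(B') = { ;, =, [, ], id, '' }.

{ ;, =, [, ], id, '' }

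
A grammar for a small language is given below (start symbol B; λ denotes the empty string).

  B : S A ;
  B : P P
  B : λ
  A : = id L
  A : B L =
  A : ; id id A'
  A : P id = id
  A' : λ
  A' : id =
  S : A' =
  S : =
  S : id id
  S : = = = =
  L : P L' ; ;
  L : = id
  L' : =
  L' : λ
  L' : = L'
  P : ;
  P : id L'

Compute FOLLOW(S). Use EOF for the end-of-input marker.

In B : S A ;: add FIRST(A ;) = { ;, =, id }.
Union: FOLLOW(S) = { ;, =, id }.

{ ;, =, id }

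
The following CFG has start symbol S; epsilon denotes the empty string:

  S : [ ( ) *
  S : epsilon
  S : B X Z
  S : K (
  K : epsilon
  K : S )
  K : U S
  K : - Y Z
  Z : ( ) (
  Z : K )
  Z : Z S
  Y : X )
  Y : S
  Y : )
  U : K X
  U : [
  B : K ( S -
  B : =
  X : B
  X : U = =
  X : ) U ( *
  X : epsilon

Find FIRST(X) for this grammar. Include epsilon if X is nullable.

From X : B: add FIRST(B) = { (, ), -, =, [ }.
From X : U = =: U nullable, take FIRST(U) ∪ {=} = { (, ), -, =, [ }.
X : ) U ( * contributes {)}.
X : epsilon contributes epsilon.
Union: FIRST(X) = { (, ), -, =, [, epsilon }.

{ (, ), -, =, [, epsilon }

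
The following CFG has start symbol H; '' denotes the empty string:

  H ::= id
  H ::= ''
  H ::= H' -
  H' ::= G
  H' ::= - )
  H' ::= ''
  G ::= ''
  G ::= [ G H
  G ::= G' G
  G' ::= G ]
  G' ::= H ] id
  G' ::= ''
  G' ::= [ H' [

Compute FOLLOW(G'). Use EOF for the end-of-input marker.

In G ::= G' G: add FIRST(G)\{''} = { -, [, ], id }.
  Since G is nullable, also add FOLLOW(G) = { -, [, ], id }.
Union: FOLLOW(G') = { -, [, ], id }.

{ -, [, ], id }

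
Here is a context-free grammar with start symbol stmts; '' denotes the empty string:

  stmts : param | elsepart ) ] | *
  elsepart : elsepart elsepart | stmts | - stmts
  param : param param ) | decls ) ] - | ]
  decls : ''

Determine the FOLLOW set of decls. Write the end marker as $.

{ ) }

In param : decls ) ] -: add FIRST() ] -) = { ) }.
Union: FOLLOW(decls) = { ) }.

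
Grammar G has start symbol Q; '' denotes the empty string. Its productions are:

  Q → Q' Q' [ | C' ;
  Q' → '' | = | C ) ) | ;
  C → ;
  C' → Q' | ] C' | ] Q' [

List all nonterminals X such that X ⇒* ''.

Directly nullable (have an ''-production): Q'.
C' → Q' with every symbol nullable, so C' is nullable.
No other nonterminal has a production whose RHS symbols are all nullable.

{ C', Q' }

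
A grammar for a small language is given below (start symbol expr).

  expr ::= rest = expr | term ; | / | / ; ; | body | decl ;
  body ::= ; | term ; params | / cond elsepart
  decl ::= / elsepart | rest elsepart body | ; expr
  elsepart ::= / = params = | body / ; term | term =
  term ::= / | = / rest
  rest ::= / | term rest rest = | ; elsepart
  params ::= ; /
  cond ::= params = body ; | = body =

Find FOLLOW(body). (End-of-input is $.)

{ $, /, ;, = }

In expr ::= body: body is at the end, add FOLLOW(expr) = { $, ; }.
In decl ::= rest elsepart body: body is at the end, add FOLLOW(decl) = { ; }.
In elsepart ::= body / ; term: add FIRST(/ ; term) = { / }.
In cond ::= params = body ;: add FIRST(;) = { ; }.
In cond ::= = body =: add FIRST(=) = { = }.
Union: FOLLOW(body) = { $, /, ;, = }.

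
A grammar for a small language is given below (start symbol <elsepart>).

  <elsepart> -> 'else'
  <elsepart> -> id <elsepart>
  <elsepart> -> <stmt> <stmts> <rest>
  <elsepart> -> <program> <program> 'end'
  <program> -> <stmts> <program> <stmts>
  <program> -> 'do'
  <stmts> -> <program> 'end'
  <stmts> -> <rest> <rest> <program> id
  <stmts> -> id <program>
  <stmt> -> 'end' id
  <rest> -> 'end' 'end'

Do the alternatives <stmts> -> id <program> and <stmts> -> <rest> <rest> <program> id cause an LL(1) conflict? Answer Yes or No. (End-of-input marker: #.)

FIRST(id <program>) = { id } and FIRST(<rest> <rest> <program> id) = { 'end' }.
The FIRST sets are disjoint and neither alternative is nullable — no conflict.

No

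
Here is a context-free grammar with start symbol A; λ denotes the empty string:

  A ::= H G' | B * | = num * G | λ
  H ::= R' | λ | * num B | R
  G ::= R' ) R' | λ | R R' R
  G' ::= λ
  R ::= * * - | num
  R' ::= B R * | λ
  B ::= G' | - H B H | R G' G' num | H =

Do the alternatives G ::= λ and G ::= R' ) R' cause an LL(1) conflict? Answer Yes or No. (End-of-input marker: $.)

No

FIRST(λ) = { λ } and FIRST(R' ) R') = { ), *, -, =, num }.
The first is nullable but FOLLOW(G) = { $ } is disjoint from FIRST of the second.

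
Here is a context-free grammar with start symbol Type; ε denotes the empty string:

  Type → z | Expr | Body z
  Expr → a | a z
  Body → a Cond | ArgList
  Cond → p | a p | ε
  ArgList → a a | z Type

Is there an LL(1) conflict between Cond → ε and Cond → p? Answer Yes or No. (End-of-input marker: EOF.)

FIRST(ε) = { ε } and FIRST(p) = { p }.
The first is nullable but FOLLOW(Cond) = { z } is disjoint from FIRST of the second.

No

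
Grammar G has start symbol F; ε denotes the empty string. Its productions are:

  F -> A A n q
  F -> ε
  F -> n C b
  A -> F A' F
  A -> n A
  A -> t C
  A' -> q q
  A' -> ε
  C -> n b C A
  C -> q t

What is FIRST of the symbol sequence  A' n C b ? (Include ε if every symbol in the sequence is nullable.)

{ n, q }

Add FIRST(A')\{ε} = { q }; A' is nullable, continue.
n is a terminal; add {n} and stop.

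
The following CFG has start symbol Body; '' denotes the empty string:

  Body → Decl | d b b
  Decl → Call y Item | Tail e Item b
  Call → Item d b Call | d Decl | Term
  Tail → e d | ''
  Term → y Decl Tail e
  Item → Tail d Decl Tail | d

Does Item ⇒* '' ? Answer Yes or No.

Nullable nonterminals: Tail.
No production of Item has an RHS whose symbols are all nullable, so Item is not nullable.

No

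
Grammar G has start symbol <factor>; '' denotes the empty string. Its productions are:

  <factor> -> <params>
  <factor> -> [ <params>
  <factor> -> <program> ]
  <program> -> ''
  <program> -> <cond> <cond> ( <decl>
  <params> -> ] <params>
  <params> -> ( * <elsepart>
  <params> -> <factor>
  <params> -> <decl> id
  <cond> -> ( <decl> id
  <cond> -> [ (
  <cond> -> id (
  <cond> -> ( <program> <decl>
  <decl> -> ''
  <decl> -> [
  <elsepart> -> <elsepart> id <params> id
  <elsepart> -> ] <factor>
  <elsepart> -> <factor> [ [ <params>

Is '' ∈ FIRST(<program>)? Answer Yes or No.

<program> has an ''-production, so <program> ⇒ ''.

Yes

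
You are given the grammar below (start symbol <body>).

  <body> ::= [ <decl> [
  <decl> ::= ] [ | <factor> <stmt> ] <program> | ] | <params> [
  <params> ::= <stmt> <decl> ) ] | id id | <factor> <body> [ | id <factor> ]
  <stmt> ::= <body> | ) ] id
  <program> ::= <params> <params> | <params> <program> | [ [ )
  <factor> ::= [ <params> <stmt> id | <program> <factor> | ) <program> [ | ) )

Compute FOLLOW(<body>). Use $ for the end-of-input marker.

<body> is the start symbol, so $ ∈ FOLLOW(<body>).
In <params> ::= <factor> <body> [: add FIRST([) = { [ }.
In <stmt> ::= <body>: <body> is at the end, add FOLLOW(<stmt>) = { ), [, ], id }.
Union: FOLLOW(<body>) = { $, ), [, ], id }.

{ $, ), [, ], id }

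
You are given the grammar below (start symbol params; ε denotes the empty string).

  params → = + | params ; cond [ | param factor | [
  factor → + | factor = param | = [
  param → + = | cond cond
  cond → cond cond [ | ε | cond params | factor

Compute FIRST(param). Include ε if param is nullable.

param → + = contributes {+}.
From param → cond cond: cond, cond nullable, take FIRST(cond) ∪ FIRST(cond) = { +, =, [ }; also ε since the whole RHS is nullable.
Union: FIRST(param) = { +, =, [, ε }.

{ +, =, [, ε }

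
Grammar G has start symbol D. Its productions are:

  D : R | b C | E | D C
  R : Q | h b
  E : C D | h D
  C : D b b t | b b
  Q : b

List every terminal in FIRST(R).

{ b, h }

From R : Q: add FIRST(Q) = { b }.
R : h b contributes {h}.
Union: FIRST(R) = { b, h }.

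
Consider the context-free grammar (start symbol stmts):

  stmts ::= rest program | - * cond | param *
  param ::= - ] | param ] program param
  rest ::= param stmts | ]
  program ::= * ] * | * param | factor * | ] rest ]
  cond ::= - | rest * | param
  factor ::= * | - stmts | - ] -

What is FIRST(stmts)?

{ -, ] }

From stmts ::= rest program: add FIRST(rest) = { -, ] }.
stmts ::= - * cond contributes {-}.
From stmts ::= param *: add FIRST(param) = { - }.
Union: FIRST(stmts) = { -, ] }.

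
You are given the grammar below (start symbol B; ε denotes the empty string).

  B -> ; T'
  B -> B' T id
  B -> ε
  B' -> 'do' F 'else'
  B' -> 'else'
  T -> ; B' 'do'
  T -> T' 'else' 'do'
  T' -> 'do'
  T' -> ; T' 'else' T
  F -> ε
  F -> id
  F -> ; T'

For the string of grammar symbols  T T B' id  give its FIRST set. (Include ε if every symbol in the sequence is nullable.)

Add FIRST(T) = { 'do', ; }; T is not nullable, stop.

{ 'do', ; }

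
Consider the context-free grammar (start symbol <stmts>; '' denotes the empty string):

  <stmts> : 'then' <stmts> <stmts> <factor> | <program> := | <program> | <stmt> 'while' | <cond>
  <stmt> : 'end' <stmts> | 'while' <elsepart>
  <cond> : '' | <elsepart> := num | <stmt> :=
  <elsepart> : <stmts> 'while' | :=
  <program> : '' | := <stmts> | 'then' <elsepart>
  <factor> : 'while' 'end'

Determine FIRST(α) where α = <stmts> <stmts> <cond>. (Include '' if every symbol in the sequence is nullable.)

{ 'end', 'then', 'while', :=, '' }

Add FIRST(<stmts>)\{''} = { 'end', 'then', 'while', := }; <stmts> is nullable, continue.
Add FIRST(<stmts>)\{''} = { 'end', 'then', 'while', := }; <stmts> is nullable, continue.
Add FIRST(<cond>)\{''} = { 'end', 'then', 'while', := }; <cond> is nullable, continue.
Every symbol is nullable, so include ''.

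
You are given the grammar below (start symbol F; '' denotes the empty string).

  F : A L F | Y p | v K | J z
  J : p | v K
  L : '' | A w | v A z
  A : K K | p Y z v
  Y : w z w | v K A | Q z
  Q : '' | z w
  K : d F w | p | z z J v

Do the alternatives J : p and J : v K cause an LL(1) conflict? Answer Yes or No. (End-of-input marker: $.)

FIRST(p) = { p } and FIRST(v K) = { v }.
The FIRST sets are disjoint and neither alternative is nullable — no conflict.

No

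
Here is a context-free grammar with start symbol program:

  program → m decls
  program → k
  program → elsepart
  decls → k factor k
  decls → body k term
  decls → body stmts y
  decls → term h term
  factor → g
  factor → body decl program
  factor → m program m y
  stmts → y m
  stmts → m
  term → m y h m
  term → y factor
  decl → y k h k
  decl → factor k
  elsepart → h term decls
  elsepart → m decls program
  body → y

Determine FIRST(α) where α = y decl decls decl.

y is a terminal; add {y} and stop.

{ y }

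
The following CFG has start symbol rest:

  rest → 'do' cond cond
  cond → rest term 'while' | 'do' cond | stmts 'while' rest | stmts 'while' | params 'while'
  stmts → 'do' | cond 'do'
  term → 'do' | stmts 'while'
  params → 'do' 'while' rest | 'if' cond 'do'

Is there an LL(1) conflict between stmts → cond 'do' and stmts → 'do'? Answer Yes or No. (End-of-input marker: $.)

Yes

FIRST(cond 'do') = { 'do', 'if' } and FIRST('do') = { 'do' }.
Both contain 'do', so the two alternatives are not disjoint — LL(1) conflict.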